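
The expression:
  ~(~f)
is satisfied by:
  {f: True}


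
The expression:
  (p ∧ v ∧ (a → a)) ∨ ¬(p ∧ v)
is always true.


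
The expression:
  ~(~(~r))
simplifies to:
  ~r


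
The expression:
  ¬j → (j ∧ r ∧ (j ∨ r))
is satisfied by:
  {j: True}


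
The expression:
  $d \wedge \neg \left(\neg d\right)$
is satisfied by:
  {d: True}


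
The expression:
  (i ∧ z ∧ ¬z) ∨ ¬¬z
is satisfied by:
  {z: True}


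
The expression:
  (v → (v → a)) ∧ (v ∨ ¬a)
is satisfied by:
  {v: False, a: False}
  {a: True, v: True}


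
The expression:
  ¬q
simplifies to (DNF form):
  ¬q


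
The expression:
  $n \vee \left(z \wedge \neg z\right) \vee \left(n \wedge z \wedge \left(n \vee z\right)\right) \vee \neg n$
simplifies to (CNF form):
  $\text{True}$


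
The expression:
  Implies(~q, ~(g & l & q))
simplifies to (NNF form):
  True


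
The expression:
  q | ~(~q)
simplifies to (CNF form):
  q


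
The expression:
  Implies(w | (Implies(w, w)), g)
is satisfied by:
  {g: True}


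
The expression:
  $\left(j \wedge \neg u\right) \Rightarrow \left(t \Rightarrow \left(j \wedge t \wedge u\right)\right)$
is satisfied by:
  {u: True, t: False, j: False}
  {u: False, t: False, j: False}
  {j: True, u: True, t: False}
  {j: True, u: False, t: False}
  {t: True, u: True, j: False}
  {t: True, u: False, j: False}
  {t: True, j: True, u: True}


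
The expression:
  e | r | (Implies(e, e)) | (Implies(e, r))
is always true.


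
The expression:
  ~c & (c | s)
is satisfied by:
  {s: True, c: False}


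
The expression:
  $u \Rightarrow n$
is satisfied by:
  {n: True, u: False}
  {u: False, n: False}
  {u: True, n: True}


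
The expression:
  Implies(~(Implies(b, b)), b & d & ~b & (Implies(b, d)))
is always true.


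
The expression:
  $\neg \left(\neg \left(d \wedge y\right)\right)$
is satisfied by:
  {d: True, y: True}


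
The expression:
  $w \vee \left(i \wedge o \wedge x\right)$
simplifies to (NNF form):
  $w \vee \left(i \wedge o \wedge x\right)$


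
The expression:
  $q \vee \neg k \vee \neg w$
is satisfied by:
  {q: True, w: False, k: False}
  {w: False, k: False, q: False}
  {q: True, k: True, w: False}
  {k: True, w: False, q: False}
  {q: True, w: True, k: False}
  {w: True, q: False, k: False}
  {q: True, k: True, w: True}


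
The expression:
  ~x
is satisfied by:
  {x: False}


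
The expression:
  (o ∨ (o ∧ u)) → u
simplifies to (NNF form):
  u ∨ ¬o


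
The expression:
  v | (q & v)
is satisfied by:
  {v: True}


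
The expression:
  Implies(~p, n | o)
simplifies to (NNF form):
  n | o | p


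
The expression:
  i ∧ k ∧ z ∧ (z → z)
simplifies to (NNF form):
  i ∧ k ∧ z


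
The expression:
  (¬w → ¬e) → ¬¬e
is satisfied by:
  {e: True}


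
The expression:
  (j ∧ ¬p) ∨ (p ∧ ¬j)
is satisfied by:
  {j: True, p: False}
  {p: True, j: False}


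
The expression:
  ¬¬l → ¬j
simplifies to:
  ¬j ∨ ¬l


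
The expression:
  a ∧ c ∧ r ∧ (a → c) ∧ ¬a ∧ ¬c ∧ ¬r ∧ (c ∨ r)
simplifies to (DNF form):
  False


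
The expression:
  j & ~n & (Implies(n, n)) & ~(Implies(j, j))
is never true.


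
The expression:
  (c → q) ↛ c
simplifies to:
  ¬c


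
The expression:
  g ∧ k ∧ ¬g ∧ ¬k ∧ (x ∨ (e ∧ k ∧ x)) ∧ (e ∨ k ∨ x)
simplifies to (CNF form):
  False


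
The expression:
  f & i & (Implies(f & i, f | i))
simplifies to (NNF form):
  f & i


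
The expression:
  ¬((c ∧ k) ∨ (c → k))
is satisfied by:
  {c: True, k: False}


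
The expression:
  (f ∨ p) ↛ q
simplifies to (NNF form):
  ¬q ∧ (f ∨ p)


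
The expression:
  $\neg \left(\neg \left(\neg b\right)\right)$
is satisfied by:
  {b: False}


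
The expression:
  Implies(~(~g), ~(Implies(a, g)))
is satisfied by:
  {g: False}


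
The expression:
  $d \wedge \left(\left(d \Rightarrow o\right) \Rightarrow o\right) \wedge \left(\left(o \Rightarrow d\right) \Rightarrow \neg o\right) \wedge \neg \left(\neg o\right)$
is never true.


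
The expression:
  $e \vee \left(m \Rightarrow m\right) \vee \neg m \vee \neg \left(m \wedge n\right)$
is always true.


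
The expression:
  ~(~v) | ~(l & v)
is always true.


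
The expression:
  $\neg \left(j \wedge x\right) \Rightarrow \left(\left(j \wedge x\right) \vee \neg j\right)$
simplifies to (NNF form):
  $x \vee \neg j$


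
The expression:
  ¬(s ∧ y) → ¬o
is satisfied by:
  {s: True, y: True, o: False}
  {s: True, y: False, o: False}
  {y: True, s: False, o: False}
  {s: False, y: False, o: False}
  {o: True, s: True, y: True}


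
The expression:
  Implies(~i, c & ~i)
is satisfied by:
  {i: True, c: True}
  {i: True, c: False}
  {c: True, i: False}


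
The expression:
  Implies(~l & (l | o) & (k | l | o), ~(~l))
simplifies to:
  l | ~o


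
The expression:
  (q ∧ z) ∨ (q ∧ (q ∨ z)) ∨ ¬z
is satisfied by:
  {q: True, z: False}
  {z: False, q: False}
  {z: True, q: True}


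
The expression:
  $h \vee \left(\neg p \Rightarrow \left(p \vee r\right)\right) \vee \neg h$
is always true.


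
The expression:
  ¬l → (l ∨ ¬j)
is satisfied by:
  {l: True, j: False}
  {j: False, l: False}
  {j: True, l: True}


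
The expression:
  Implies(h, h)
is always true.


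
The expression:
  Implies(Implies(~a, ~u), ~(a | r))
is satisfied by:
  {u: True, a: False, r: False}
  {u: False, a: False, r: False}
  {r: True, u: True, a: False}


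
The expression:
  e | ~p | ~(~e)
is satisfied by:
  {e: True, p: False}
  {p: False, e: False}
  {p: True, e: True}


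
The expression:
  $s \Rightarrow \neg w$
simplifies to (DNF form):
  $\neg s \vee \neg w$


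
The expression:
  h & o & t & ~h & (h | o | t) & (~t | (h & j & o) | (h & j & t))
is never true.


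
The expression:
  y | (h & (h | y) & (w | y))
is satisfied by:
  {y: True, w: True, h: True}
  {y: True, w: True, h: False}
  {y: True, h: True, w: False}
  {y: True, h: False, w: False}
  {w: True, h: True, y: False}


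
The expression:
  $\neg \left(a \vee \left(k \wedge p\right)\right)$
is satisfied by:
  {a: False, p: False, k: False}
  {k: True, a: False, p: False}
  {p: True, a: False, k: False}


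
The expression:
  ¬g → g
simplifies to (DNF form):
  g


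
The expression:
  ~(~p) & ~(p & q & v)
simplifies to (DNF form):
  (p & ~q) | (p & ~v)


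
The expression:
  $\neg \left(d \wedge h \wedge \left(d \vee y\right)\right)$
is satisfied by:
  {h: False, d: False}
  {d: True, h: False}
  {h: True, d: False}


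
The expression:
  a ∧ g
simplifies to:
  a ∧ g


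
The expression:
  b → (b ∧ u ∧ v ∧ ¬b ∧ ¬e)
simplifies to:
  ¬b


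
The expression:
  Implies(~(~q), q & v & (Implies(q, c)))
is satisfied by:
  {v: True, c: True, q: False}
  {v: True, c: False, q: False}
  {c: True, v: False, q: False}
  {v: False, c: False, q: False}
  {v: True, q: True, c: True}


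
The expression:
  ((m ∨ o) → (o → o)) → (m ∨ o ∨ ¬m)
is always true.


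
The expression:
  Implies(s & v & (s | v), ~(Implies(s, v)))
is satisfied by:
  {s: False, v: False}
  {v: True, s: False}
  {s: True, v: False}


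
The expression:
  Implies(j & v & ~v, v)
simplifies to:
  True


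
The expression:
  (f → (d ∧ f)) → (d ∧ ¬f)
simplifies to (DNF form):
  (d ∧ ¬f) ∨ (f ∧ ¬d)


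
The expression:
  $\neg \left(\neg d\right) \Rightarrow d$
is always true.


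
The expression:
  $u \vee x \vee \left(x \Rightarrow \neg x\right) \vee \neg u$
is always true.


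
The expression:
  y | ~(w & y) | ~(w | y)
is always true.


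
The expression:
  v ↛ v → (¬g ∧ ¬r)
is always true.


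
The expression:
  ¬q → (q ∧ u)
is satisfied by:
  {q: True}


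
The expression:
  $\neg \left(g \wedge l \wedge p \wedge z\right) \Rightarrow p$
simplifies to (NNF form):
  $p$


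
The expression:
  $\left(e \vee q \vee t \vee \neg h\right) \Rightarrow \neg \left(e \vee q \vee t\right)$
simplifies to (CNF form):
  $\neg e \wedge \neg q \wedge \neg t$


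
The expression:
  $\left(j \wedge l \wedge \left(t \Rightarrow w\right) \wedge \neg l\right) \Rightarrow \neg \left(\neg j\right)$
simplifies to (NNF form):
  $\text{True}$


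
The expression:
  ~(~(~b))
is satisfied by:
  {b: False}


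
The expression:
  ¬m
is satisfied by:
  {m: False}


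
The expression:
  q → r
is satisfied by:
  {r: True, q: False}
  {q: False, r: False}
  {q: True, r: True}


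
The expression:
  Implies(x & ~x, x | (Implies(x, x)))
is always true.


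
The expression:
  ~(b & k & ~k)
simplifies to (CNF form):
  True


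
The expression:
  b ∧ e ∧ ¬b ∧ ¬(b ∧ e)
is never true.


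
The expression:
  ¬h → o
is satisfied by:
  {o: True, h: True}
  {o: True, h: False}
  {h: True, o: False}


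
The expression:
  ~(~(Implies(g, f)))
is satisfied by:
  {f: True, g: False}
  {g: False, f: False}
  {g: True, f: True}


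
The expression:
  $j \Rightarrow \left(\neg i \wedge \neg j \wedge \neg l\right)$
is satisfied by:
  {j: False}


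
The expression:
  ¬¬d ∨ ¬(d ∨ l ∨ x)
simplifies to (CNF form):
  (d ∨ ¬l) ∧ (d ∨ ¬x)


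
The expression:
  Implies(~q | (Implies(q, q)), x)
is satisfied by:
  {x: True}


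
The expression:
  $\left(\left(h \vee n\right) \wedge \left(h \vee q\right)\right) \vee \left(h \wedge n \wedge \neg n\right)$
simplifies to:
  $h \vee \left(n \wedge q\right)$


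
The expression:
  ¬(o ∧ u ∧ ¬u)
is always true.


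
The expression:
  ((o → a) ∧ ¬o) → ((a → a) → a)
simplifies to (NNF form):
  a ∨ o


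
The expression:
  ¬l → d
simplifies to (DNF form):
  d ∨ l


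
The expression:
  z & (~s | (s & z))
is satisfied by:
  {z: True}


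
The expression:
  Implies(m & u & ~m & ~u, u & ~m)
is always true.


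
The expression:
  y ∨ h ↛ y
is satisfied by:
  {y: True, h: True}
  {y: True, h: False}
  {h: True, y: False}


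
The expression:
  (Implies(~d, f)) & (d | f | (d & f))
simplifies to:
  d | f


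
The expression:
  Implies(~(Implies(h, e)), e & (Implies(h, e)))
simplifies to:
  e | ~h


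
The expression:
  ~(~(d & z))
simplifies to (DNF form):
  d & z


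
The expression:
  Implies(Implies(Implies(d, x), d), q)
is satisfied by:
  {q: True, d: False}
  {d: False, q: False}
  {d: True, q: True}


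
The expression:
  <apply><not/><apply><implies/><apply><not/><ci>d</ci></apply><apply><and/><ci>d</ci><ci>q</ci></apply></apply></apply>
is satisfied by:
  {d: False}


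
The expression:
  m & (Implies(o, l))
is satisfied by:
  {m: True, l: True, o: False}
  {m: True, o: False, l: False}
  {m: True, l: True, o: True}


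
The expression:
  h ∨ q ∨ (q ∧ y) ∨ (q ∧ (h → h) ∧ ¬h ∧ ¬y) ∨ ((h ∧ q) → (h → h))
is always true.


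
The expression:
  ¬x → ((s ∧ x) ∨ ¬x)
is always true.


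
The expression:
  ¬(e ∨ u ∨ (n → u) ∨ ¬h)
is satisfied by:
  {h: True, n: True, u: False, e: False}


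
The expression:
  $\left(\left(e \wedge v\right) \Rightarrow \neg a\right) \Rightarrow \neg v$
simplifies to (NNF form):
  $\left(a \wedge e\right) \vee \neg v$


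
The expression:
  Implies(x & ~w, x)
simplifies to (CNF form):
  True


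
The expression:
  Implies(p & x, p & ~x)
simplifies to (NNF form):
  ~p | ~x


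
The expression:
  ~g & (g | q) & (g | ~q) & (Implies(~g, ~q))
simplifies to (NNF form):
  False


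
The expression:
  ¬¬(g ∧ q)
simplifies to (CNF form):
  g ∧ q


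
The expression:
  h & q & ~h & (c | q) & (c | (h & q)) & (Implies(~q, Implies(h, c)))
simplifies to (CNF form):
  False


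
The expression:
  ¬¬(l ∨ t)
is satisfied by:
  {t: True, l: True}
  {t: True, l: False}
  {l: True, t: False}


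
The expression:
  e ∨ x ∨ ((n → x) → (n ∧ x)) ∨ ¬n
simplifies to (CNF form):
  True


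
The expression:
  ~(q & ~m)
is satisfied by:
  {m: True, q: False}
  {q: False, m: False}
  {q: True, m: True}


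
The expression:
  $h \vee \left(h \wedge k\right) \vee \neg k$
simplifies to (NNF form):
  $h \vee \neg k$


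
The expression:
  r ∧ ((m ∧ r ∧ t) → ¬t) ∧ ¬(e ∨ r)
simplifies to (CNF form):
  False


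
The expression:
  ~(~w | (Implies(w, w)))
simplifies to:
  False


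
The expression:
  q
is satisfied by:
  {q: True}


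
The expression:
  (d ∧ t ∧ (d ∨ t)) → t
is always true.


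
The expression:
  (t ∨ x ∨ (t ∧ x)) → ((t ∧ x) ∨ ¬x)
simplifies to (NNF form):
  t ∨ ¬x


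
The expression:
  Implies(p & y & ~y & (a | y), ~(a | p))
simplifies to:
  True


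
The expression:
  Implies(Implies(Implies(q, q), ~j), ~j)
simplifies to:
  True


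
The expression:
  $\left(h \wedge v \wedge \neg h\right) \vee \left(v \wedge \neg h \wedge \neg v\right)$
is never true.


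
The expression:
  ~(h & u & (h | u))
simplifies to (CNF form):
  ~h | ~u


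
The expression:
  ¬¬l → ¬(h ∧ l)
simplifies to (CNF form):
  ¬h ∨ ¬l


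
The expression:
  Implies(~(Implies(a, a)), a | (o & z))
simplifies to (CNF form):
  True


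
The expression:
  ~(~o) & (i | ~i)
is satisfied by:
  {o: True}


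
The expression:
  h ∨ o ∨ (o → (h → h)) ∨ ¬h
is always true.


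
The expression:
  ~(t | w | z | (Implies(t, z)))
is never true.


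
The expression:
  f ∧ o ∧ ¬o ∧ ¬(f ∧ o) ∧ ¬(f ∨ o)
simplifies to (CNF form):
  False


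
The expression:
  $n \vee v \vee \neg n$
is always true.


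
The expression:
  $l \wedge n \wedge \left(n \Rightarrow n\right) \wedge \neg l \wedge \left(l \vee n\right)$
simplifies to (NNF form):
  $\text{False}$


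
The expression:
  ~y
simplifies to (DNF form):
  ~y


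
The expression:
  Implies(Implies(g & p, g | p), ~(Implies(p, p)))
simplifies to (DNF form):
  False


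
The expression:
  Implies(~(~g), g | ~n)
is always true.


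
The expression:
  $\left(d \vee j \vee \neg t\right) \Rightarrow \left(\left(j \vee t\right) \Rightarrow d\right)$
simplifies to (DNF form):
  $d \vee \neg j$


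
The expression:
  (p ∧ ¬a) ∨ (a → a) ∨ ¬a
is always true.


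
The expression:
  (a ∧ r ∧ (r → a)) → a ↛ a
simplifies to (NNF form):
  ¬a ∨ ¬r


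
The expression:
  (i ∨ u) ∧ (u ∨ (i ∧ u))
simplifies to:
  u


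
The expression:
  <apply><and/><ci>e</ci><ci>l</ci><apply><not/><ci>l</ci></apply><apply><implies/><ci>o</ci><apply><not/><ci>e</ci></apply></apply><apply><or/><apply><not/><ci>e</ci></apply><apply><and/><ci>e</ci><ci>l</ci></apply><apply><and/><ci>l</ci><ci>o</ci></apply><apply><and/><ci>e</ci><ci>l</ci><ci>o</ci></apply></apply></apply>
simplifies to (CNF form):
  <false/>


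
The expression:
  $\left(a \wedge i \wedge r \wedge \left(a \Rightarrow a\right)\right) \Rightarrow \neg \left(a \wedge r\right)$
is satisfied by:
  {a: False, i: False, r: False}
  {r: True, a: False, i: False}
  {i: True, a: False, r: False}
  {r: True, i: True, a: False}
  {a: True, r: False, i: False}
  {r: True, a: True, i: False}
  {i: True, a: True, r: False}


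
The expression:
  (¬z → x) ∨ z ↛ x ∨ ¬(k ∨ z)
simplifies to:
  x ∨ z ∨ ¬k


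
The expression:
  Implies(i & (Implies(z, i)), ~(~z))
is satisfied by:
  {z: True, i: False}
  {i: False, z: False}
  {i: True, z: True}


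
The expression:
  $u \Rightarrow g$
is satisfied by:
  {g: True, u: False}
  {u: False, g: False}
  {u: True, g: True}


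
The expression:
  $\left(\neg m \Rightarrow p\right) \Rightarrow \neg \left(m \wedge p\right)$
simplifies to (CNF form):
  $\neg m \vee \neg p$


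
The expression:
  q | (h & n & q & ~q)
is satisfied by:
  {q: True}


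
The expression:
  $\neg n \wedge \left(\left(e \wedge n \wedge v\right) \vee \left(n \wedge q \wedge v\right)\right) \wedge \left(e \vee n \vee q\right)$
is never true.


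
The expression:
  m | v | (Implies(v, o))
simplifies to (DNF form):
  True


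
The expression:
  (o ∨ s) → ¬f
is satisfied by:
  {o: False, f: False, s: False}
  {s: True, o: False, f: False}
  {o: True, s: False, f: False}
  {s: True, o: True, f: False}
  {f: True, s: False, o: False}


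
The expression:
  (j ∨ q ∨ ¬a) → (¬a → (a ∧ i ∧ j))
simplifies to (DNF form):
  a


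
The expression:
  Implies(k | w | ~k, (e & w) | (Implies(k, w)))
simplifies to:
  w | ~k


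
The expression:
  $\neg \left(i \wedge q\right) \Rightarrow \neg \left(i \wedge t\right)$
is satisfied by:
  {q: True, t: False, i: False}
  {t: False, i: False, q: False}
  {i: True, q: True, t: False}
  {i: True, t: False, q: False}
  {q: True, t: True, i: False}
  {t: True, q: False, i: False}
  {i: True, t: True, q: True}


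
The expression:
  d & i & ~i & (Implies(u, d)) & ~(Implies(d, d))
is never true.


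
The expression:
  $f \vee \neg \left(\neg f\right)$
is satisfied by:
  {f: True}


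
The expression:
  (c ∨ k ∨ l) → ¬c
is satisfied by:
  {c: False}


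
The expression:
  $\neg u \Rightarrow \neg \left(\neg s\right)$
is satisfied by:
  {u: True, s: True}
  {u: True, s: False}
  {s: True, u: False}


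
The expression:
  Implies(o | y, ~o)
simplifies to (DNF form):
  ~o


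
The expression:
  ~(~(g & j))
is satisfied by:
  {j: True, g: True}


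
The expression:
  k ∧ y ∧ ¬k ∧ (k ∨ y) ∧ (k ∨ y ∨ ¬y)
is never true.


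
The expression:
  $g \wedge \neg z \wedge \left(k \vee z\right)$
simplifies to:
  $g \wedge k \wedge \neg z$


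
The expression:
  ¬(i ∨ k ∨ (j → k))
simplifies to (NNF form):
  j ∧ ¬i ∧ ¬k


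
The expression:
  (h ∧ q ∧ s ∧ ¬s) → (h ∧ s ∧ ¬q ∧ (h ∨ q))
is always true.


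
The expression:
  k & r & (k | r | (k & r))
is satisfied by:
  {r: True, k: True}


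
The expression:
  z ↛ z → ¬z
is always true.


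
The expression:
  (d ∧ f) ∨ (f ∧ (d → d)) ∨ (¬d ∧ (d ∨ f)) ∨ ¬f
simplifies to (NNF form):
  True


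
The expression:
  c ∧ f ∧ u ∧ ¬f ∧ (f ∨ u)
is never true.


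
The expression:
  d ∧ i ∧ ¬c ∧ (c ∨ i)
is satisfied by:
  {i: True, d: True, c: False}


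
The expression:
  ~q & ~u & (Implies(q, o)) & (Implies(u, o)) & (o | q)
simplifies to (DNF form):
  o & ~q & ~u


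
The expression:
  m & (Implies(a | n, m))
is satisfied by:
  {m: True}


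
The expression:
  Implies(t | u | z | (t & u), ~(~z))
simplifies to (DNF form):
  z | (~t & ~u)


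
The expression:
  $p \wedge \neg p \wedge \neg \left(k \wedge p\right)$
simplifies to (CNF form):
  $\text{False}$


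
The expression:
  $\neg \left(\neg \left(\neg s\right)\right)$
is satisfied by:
  {s: False}


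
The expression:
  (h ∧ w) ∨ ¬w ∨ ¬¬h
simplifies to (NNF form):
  h ∨ ¬w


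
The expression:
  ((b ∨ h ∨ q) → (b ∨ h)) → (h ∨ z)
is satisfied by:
  {z: True, h: True, q: True, b: False}
  {z: True, h: True, q: False, b: False}
  {b: True, z: True, h: True, q: True}
  {b: True, z: True, h: True, q: False}
  {z: True, q: True, h: False, b: False}
  {z: True, q: False, h: False, b: False}
  {z: True, b: True, q: True, h: False}
  {z: True, b: True, q: False, h: False}
  {h: True, q: True, z: False, b: False}
  {h: True, z: False, q: False, b: False}
  {b: True, h: True, q: True, z: False}
  {b: True, h: True, z: False, q: False}
  {q: True, z: False, h: False, b: False}


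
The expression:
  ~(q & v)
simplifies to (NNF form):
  ~q | ~v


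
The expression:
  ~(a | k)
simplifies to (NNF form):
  ~a & ~k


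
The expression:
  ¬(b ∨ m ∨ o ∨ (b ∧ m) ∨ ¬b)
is never true.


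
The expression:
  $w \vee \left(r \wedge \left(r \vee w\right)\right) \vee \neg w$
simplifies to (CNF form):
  $\text{True}$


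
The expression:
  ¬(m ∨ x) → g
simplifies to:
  g ∨ m ∨ x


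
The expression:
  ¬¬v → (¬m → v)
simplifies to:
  True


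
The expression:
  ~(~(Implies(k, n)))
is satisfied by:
  {n: True, k: False}
  {k: False, n: False}
  {k: True, n: True}


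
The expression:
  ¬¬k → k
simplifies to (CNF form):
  True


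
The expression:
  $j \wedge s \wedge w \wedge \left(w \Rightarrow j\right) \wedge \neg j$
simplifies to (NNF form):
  $\text{False}$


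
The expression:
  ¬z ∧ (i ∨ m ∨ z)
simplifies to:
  ¬z ∧ (i ∨ m)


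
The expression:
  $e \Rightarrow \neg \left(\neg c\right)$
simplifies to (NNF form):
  $c \vee \neg e$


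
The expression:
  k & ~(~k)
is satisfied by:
  {k: True}


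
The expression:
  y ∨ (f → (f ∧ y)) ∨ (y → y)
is always true.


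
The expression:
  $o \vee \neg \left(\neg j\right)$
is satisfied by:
  {o: True, j: True}
  {o: True, j: False}
  {j: True, o: False}


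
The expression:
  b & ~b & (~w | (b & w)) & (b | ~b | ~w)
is never true.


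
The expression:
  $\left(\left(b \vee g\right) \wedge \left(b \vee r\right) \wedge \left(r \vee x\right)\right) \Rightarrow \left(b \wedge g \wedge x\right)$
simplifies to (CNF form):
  $\left(b \vee \neg b \vee \neg r\right) \wedge \left(b \vee \neg b \vee \neg x\right) \wedge \left(b \vee \neg g \vee \neg r\right) \wedge \left(g \vee \neg b \vee \neg r\right) \wedge \left(g \vee \neg b \vee \neg x\right) \wedge \left(g \vee \neg g \vee \neg r\right) \wedge \left(x \vee \neg b \vee \neg r\right) \wedge \left(x \vee \neg b \vee \neg x\right) \wedge \left(x \vee \neg g \vee \neg r\right) \wedge \left(b \vee \neg b \vee \neg g \vee \neg r\right) \wedge \left(b \vee \neg b \vee \neg g \vee \neg x\right) \wedge \left(b \vee \neg b \vee \neg r \vee \neg x\right) \wedge \left(b \vee \neg g \vee \neg r \vee \neg x\right) \wedge \left(g \vee \neg b \vee \neg g \vee \neg r\right) \wedge \left(g \vee \neg b \vee \neg g \vee \neg x\right) \wedge \left(g \vee \neg b \vee \neg r \vee \neg x\right) \wedge \left(g \vee \neg g \vee \neg r \vee \neg x\right) \wedge \left(x \vee \neg b \vee \neg g \vee \neg r\right) \wedge \left(x \vee \neg b \vee \neg g \vee \neg x\right) \wedge \left(x \vee \neg b \vee \neg r \vee \neg x\right) \wedge \left(x \vee \neg g \vee \neg r \vee \neg x\right)$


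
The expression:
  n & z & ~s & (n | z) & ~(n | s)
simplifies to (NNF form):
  False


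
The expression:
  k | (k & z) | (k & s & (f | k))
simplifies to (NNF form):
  k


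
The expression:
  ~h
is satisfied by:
  {h: False}


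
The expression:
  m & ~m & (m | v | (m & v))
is never true.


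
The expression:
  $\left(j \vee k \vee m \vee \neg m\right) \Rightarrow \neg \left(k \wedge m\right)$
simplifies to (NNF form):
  $\neg k \vee \neg m$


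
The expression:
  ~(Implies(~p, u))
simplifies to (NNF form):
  ~p & ~u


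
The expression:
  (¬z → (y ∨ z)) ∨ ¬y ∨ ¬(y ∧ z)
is always true.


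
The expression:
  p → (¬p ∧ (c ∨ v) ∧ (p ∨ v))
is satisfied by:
  {p: False}


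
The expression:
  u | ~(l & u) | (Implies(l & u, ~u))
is always true.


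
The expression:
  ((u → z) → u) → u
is always true.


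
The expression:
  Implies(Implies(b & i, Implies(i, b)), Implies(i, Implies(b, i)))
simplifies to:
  True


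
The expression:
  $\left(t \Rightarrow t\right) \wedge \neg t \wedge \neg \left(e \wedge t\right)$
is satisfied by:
  {t: False}


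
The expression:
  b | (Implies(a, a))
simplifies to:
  True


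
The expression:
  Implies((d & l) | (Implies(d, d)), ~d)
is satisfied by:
  {d: False}


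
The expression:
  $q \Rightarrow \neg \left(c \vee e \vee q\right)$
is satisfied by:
  {q: False}


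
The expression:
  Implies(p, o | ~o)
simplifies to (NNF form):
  True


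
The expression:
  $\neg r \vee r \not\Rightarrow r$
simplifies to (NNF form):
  $\neg r$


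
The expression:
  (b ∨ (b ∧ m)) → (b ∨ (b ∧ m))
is always true.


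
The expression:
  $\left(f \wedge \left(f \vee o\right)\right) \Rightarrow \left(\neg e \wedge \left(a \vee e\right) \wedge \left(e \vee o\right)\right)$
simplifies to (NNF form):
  $\left(a \wedge o \wedge \neg e\right) \vee \neg f$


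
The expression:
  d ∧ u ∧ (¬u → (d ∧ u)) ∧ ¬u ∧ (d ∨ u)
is never true.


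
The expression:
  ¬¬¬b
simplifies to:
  ¬b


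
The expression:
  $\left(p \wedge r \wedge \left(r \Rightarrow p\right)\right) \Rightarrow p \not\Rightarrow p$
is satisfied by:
  {p: False, r: False}
  {r: True, p: False}
  {p: True, r: False}


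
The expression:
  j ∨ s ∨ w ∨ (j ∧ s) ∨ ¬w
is always true.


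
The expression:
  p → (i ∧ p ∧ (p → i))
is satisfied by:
  {i: True, p: False}
  {p: False, i: False}
  {p: True, i: True}


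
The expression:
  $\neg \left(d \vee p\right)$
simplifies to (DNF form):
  $\neg d \wedge \neg p$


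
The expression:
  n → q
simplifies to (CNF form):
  q ∨ ¬n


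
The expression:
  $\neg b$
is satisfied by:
  {b: False}


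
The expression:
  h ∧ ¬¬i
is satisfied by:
  {h: True, i: True}


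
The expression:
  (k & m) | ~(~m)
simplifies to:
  m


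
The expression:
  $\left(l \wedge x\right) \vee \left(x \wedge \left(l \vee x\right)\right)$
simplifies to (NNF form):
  $x$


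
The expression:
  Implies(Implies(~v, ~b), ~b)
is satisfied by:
  {v: False, b: False}
  {b: True, v: False}
  {v: True, b: False}


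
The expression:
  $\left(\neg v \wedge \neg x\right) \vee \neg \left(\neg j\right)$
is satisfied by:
  {j: True, x: False, v: False}
  {v: True, j: True, x: False}
  {j: True, x: True, v: False}
  {v: True, j: True, x: True}
  {v: False, x: False, j: False}


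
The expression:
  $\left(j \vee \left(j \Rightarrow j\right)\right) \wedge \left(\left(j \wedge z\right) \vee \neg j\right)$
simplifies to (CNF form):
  $z \vee \neg j$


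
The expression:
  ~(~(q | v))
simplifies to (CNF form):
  q | v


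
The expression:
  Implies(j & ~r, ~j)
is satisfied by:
  {r: True, j: False}
  {j: False, r: False}
  {j: True, r: True}


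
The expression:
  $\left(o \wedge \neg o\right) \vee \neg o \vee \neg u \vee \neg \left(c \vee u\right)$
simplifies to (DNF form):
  $\neg o \vee \neg u$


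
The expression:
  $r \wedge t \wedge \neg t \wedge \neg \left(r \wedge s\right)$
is never true.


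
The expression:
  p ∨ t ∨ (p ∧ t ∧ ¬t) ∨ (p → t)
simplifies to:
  True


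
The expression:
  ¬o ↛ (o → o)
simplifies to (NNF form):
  False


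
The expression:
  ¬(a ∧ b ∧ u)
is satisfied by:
  {u: False, a: False, b: False}
  {b: True, u: False, a: False}
  {a: True, u: False, b: False}
  {b: True, a: True, u: False}
  {u: True, b: False, a: False}
  {b: True, u: True, a: False}
  {a: True, u: True, b: False}


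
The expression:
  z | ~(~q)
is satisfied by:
  {q: True, z: True}
  {q: True, z: False}
  {z: True, q: False}


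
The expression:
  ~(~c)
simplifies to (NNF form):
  c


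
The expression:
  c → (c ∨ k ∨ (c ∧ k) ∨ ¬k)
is always true.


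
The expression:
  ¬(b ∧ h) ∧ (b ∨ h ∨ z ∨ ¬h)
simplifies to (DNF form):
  ¬b ∨ ¬h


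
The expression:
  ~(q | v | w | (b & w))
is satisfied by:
  {q: False, v: False, w: False}


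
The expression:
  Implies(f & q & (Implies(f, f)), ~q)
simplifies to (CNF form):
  ~f | ~q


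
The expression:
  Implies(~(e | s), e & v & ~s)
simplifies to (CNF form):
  e | s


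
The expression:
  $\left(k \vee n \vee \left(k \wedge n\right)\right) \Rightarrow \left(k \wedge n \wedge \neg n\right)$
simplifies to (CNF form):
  $\neg k \wedge \neg n$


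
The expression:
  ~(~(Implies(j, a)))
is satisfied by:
  {a: True, j: False}
  {j: False, a: False}
  {j: True, a: True}


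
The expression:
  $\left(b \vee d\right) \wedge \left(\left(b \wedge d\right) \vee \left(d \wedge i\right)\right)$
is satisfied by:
  {i: True, b: True, d: True}
  {i: True, d: True, b: False}
  {b: True, d: True, i: False}


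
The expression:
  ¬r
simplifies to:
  ¬r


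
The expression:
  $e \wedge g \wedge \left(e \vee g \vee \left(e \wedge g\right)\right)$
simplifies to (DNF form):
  $e \wedge g$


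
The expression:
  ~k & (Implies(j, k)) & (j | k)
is never true.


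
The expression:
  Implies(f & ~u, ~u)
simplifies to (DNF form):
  True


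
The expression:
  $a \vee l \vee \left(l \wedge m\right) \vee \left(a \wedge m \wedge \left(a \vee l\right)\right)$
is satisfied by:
  {a: True, l: True}
  {a: True, l: False}
  {l: True, a: False}


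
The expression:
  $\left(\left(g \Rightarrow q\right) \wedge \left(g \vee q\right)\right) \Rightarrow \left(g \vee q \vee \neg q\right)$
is always true.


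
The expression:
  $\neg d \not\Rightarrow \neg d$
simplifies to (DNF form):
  $\text{False}$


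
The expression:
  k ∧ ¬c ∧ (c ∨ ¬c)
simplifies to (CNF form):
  k ∧ ¬c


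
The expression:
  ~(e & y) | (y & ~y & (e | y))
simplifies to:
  ~e | ~y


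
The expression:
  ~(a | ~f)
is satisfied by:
  {f: True, a: False}


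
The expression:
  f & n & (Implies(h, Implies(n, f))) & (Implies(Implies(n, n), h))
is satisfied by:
  {h: True, f: True, n: True}


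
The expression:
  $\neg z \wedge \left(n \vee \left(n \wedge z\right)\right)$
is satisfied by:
  {n: True, z: False}


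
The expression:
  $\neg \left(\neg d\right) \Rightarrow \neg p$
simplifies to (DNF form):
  $\neg d \vee \neg p$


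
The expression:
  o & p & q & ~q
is never true.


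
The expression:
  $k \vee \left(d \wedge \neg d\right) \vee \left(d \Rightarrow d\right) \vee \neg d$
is always true.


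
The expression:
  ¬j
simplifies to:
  ¬j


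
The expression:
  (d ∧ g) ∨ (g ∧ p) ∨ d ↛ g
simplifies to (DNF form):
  d ∨ (g ∧ p)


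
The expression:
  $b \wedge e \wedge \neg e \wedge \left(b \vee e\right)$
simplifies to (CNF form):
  $\text{False}$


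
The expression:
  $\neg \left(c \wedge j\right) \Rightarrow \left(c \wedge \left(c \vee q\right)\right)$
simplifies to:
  $c$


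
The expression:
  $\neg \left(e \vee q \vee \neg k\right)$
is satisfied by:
  {k: True, q: False, e: False}


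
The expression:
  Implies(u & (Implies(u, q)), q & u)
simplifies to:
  True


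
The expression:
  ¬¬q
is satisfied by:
  {q: True}


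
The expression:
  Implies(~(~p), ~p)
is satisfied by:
  {p: False}


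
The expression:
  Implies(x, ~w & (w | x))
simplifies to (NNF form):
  ~w | ~x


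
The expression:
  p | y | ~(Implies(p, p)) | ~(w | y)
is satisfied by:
  {y: True, p: True, w: False}
  {y: True, w: False, p: False}
  {p: True, w: False, y: False}
  {p: False, w: False, y: False}
  {y: True, p: True, w: True}
  {y: True, w: True, p: False}
  {p: True, w: True, y: False}


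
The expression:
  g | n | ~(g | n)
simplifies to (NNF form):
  True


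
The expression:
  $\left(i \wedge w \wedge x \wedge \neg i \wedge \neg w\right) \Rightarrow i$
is always true.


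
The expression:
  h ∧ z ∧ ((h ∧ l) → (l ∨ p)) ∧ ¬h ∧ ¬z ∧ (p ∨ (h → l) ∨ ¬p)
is never true.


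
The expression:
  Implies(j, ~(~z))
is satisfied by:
  {z: True, j: False}
  {j: False, z: False}
  {j: True, z: True}


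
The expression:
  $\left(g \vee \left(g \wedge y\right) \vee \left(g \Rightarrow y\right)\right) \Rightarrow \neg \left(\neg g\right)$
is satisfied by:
  {g: True}


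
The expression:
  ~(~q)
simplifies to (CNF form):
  q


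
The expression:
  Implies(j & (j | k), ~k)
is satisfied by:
  {k: False, j: False}
  {j: True, k: False}
  {k: True, j: False}


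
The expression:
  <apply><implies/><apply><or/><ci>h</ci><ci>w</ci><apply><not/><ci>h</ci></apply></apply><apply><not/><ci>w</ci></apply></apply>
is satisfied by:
  {w: False}


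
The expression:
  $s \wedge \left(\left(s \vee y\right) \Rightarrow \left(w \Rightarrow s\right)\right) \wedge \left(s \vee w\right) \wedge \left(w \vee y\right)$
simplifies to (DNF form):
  $\left(s \wedge w\right) \vee \left(s \wedge y\right)$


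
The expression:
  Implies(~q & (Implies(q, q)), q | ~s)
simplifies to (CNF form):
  q | ~s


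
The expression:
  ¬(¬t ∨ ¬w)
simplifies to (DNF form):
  t ∧ w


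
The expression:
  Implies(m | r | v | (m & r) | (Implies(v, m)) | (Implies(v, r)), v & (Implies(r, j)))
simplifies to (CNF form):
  v & (j | ~r)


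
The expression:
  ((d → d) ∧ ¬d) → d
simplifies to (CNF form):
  d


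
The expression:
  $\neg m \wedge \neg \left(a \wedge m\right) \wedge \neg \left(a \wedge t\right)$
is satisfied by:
  {t: False, m: False, a: False}
  {a: True, t: False, m: False}
  {t: True, a: False, m: False}


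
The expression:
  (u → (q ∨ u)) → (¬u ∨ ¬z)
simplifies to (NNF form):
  ¬u ∨ ¬z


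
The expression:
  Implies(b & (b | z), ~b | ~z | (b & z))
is always true.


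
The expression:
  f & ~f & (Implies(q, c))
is never true.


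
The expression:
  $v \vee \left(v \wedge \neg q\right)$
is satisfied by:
  {v: True}


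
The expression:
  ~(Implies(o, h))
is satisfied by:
  {o: True, h: False}


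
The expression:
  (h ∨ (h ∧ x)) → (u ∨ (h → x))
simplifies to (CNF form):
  u ∨ x ∨ ¬h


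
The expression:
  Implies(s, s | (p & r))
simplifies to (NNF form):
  True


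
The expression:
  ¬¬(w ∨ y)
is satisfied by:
  {y: True, w: True}
  {y: True, w: False}
  {w: True, y: False}


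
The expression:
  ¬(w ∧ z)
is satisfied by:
  {w: False, z: False}
  {z: True, w: False}
  {w: True, z: False}


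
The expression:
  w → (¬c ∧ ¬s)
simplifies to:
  (¬c ∧ ¬s) ∨ ¬w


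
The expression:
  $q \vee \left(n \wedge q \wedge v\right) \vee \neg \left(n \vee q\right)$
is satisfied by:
  {q: True, n: False}
  {n: False, q: False}
  {n: True, q: True}


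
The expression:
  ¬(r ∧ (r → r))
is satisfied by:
  {r: False}


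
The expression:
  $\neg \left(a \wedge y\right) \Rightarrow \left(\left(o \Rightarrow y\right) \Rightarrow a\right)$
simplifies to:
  $a \vee \left(o \wedge \neg y\right)$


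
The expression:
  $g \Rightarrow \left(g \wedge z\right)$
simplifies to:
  $z \vee \neg g$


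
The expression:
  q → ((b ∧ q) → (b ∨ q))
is always true.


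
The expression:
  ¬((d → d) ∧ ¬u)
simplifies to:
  u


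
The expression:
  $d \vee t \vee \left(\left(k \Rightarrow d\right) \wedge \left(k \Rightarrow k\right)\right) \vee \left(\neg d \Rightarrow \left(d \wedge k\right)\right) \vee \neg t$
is always true.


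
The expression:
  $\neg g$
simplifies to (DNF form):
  $\neg g$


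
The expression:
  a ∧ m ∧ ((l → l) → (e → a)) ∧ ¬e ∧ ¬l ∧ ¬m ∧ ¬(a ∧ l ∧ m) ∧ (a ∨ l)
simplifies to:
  False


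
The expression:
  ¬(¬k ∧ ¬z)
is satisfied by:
  {k: True, z: True}
  {k: True, z: False}
  {z: True, k: False}


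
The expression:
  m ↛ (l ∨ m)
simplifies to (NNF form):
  False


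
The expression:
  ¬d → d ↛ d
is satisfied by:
  {d: True}


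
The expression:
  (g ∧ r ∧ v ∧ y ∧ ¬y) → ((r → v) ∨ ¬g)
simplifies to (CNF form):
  True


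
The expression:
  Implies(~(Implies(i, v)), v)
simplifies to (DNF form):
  v | ~i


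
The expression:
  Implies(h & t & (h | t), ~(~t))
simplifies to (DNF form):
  True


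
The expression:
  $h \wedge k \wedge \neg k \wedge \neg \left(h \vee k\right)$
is never true.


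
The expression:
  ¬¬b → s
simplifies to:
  s ∨ ¬b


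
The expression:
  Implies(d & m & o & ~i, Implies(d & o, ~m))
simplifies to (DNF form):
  i | ~d | ~m | ~o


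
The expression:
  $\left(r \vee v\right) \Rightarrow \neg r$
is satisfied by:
  {r: False}


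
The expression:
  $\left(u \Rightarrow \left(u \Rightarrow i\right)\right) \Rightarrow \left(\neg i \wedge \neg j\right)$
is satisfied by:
  {u: True, i: False, j: False}
  {u: False, i: False, j: False}
  {j: True, u: True, i: False}


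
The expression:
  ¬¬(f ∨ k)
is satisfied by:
  {k: True, f: True}
  {k: True, f: False}
  {f: True, k: False}


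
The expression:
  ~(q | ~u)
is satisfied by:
  {u: True, q: False}


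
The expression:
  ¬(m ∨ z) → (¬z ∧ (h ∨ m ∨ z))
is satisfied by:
  {z: True, m: True, h: True}
  {z: True, m: True, h: False}
  {z: True, h: True, m: False}
  {z: True, h: False, m: False}
  {m: True, h: True, z: False}
  {m: True, h: False, z: False}
  {h: True, m: False, z: False}


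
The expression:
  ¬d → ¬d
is always true.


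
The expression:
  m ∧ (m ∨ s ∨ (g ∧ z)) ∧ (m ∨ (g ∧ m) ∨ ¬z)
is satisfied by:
  {m: True}


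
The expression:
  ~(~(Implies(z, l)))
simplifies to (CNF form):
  l | ~z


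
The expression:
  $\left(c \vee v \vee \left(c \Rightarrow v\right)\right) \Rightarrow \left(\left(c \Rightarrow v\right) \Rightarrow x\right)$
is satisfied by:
  {x: True, c: True, v: False}
  {x: True, v: False, c: False}
  {x: True, c: True, v: True}
  {x: True, v: True, c: False}
  {c: True, v: False, x: False}


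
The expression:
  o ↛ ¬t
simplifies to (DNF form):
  o ∧ t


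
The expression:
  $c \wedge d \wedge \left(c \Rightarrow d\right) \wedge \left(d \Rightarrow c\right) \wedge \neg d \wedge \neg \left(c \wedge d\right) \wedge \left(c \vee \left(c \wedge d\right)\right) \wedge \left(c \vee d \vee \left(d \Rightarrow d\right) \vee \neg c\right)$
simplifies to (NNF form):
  $\text{False}$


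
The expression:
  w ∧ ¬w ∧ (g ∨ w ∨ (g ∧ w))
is never true.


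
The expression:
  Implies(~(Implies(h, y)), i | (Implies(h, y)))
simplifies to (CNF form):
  i | y | ~h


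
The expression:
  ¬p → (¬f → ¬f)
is always true.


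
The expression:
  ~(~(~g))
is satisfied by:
  {g: False}


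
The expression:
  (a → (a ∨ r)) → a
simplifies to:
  a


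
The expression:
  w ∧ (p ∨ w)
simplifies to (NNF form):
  w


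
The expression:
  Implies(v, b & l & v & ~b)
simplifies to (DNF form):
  ~v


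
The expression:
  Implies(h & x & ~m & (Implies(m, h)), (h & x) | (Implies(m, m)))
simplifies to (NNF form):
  True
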